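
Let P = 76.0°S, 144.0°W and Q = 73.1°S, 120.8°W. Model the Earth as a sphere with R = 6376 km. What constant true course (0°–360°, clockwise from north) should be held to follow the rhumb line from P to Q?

Δψ = ln[tan(π/4+φ₂/2)/tan(π/4+φ₁/2)] = +0.1906
Δλ = +0.4049 rad (taken the short way round)
course = atan2(Δλ, Δψ) = 64.80°

64.8°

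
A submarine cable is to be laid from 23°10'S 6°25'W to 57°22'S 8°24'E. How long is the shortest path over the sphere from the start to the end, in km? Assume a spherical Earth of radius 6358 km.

3978 km

cos σ = sin φ₁ sin φ₂ + cos φ₁ cos φ₂ cos Δλ
      = sin(-23.17°)sin(-57.37°) + cos(-23.17°)cos(-57.37°)cos(14.82°) = 0.8106
σ = 35.846° → d = Rσ = 6358·0.62563 = 3978 km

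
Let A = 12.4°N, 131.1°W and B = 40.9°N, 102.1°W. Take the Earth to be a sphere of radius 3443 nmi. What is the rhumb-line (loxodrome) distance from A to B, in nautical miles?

2299 nmi

Rhumb course C = atan2(Δλ, Δψ) with Δψ = ln[tan(π/4+φ₂/2)/tan(π/4+φ₁/2)] = +0.5654, Δλ = +0.5061 → C = 41.83°
d = R·|Δφ| / |cos C| = 3443·0.49742 / 0.74508 = 2299 nmi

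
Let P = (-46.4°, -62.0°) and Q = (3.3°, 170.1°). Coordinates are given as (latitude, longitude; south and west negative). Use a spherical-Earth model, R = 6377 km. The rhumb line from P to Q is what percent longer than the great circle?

5.6%

Great circle: σ = 2.0540 rad → d_gc = Rσ = 13098.3 km
Rhumb: Δφ = +0.8674, Δλ = -2.2323, Δψ = +0.9740, q = Δφ/Δψ = 0.8906 → d_rh = R√(Δφ²+q²Δλ²) = 13832.0 km
Excess = (13832.0 − 13098.3) / 13098.3 = 733.7 / 13098.3 = 5.60% ≈ 5.6%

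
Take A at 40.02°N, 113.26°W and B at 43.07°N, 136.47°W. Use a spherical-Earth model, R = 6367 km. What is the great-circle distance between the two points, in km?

1953 km

Haversine: a = sin²(Δφ/2)+cos φ₁ cos φ₂ sin²(Δλ/2) = 0.02335;  σ = 2·atan2(√a,√(1−a))
σ = 17.578° → d = Rσ = 6367·0.30680 = 1953 km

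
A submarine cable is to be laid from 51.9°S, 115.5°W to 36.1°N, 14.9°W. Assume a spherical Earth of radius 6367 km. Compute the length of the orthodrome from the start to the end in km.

cos σ = sin φ₁ sin φ₂ + cos φ₁ cos φ₂ cos Δλ
      = sin(-51.90°)sin(36.10°) + cos(-51.90°)cos(36.10°)cos(100.60°) = -0.5554
σ = 123.736° → d = Rσ = 6367·2.15960 = 13750 km

13750 km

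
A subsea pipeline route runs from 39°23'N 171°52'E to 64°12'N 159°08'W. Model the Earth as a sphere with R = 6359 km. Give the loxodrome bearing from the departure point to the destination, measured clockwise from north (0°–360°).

Δψ = ln[tan(π/4+φ₂/2)/tan(π/4+φ₁/2)] = +0.7250
Δλ = +0.5061 rad (taken the short way round)
course = atan2(Δλ, Δψ) = 34.92°

34.9°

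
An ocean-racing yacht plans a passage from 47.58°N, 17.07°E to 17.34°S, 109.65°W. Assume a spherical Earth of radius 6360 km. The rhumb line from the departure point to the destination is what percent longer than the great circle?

3.5%

Great circle: σ = 2.2206 rad → d_gc = Rσ = 14122.9 km
Rhumb: Δφ = -1.1331, Δλ = -2.2117, Δψ = -1.2539, q = Δφ/Δψ = 0.9036 → d_rh = R√(Δφ²+q²Δλ²) = 14611.3 km
Excess = (14611.3 − 14122.9) / 14122.9 = 488.4 / 14122.9 = 3.46% ≈ 3.5%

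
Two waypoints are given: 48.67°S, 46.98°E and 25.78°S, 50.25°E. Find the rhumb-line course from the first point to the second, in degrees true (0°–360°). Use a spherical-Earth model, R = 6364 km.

Δψ = ln[tan(π/4+φ₂/2)/tan(π/4+φ₁/2)] = +0.5091
Δλ = +0.0571 rad (taken the short way round)
course = atan2(Δλ, Δψ) = 6.40°

6.4°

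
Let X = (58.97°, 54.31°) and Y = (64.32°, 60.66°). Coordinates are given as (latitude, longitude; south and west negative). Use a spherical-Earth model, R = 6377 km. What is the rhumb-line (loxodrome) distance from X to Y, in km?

Δψ = ln[tan(π/4+φ₂/2)/tan(π/4+φ₁/2)] = +0.1972;  Δφ = +0.0934 rad,  Δλ = +0.1108 rad
q = Δφ/Δψ = 0.4736
d = R·√(Δφ² + q²Δλ²) = 6377·0.10711 = 683 km

683 km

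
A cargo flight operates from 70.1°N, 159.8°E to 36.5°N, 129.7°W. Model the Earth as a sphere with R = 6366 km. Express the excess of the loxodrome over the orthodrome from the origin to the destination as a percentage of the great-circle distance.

4.4%

Great circle: σ = 0.8624 rad → d_gc = Rσ = 5489.84 km
Rhumb: Δφ = -0.5864, Δλ = +1.2305, Δψ = -1.0554, q = Δφ/Δψ = 0.5556 → d_rh = R√(Δφ²+q²Δλ²) = 5734.06 km
Excess = (5734.06 − 5489.84) / 5489.84 = 244.22 / 5489.84 = 4.449% ≈ 4.4%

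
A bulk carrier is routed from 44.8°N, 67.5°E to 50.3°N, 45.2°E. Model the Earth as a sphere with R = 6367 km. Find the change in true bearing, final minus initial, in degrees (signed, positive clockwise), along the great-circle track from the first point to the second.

-16.6°

Initial bearing θ₁ = atan2(sin Δλ cos φ₂, cos φ₁ sin φ₂ − sin φ₁ cos φ₂ cos Δλ) = 298.12°
Final bearing θ₂ = (initial bearing from the destination back to the start) + 180° = 281.55°
Δθ = θ₂ − θ₁ = -16.6°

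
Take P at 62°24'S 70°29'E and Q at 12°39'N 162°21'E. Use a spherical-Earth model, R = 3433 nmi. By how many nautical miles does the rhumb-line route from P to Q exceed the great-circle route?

200 nmi

Great circle: cos σ = sin φ₁ sin φ₂ + cos φ₁ cos φ₂ cos Δλ,  σ = 1.7811 rad → d_gc = 6114.7 nmi
Rhumb line: Δψ = +1.6266, q = Δφ/Δψ = 0.8053, d_rh = R√(Δφ²+q²Δλ²) = 6314.3 nmi
Excess = 6314.3 − 6114.7 = 199.6 ≈ 200 nmi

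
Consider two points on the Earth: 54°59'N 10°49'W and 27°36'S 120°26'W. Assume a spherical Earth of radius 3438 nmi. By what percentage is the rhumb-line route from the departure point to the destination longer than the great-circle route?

2.3%

Great circle: σ = 2.1533 rad → d_gc = Rσ = 7403.2 nmi
Rhumb: Δφ = -1.4414, Δλ = -1.9132, Δψ = -1.6552, q = Δφ/Δψ = 0.8708 → d_rh = R√(Δφ²+q²Δλ²) = 7573.7 nmi
Excess = (7573.7 − 7403.2) / 7403.2 = 170.5 / 7403.2 = 2.30% ≈ 2.3%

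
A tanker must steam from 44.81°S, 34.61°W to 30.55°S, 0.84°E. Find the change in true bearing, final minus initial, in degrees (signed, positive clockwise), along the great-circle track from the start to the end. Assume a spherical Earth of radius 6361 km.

At departure: θ₁ = atan2(sin Δλ cos φ₂, cos φ₁ sin φ₂ − sin φ₁ cos φ₂ cos Δλ) = 75.00°
At arrival: θ₂ = atan2(sin Δλ cos φ₁, −cos φ₂ sin φ₁ + sin φ₂ cos φ₁ cos Δλ) = 52.73°
Δθ = θ₂ − θ₁ = -22.3°

-22.3°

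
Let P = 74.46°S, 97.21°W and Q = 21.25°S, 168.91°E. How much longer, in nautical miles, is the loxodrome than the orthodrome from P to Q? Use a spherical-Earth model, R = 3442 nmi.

Great circle: cos σ = sin φ₁ sin φ₂ + cos φ₁ cos φ₂ cos Δλ,  σ = 1.2321 rad → d_gc = 4240.8 nmi
Rhumb line: Δψ = +1.6121, q = Δφ/Δψ = 0.5761, d_rh = R√(Δφ²+q²Δλ²) = 4557.8 nmi
Excess = 4557.8 − 4240.8 = 317.0 ≈ 317 nmi

317 nmi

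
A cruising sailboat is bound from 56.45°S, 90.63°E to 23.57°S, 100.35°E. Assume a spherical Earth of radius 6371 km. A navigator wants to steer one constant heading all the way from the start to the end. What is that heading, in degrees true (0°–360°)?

Meridional parts: M(φ₁)=-1.1992, M(φ₂)=-0.4235 → ΔM = +0.7757;  Δλ = +0.1696 rad
tan C = Δλ / ΔM = +0.2187 → C = 12.34°

12.3°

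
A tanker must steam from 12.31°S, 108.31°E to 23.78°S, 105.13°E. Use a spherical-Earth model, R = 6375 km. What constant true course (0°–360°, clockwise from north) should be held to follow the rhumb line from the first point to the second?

194.7°

Δψ = ln[tan(π/4+φ₂/2)/tan(π/4+φ₁/2)] = -0.2110
Δλ = -0.0555 rad (taken the short way round)
course = atan2(Δλ, Δψ) = 194.74°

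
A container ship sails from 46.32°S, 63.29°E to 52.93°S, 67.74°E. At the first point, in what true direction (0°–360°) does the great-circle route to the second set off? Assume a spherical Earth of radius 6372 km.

158.1°

N = sin Δλ·cos φ₂ = +0.0468;  D = cos φ₁ sin φ₂ − sin φ₁ cos φ₂ cos Δλ = -0.1164
initial course = atan2(N, D) = 158.11°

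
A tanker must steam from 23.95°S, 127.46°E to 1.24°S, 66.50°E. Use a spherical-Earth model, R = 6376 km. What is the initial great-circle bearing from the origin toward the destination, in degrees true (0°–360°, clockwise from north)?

281.5°

θ = atan2( sin Δλ·cos φ₂ ,  cos φ₁ sin φ₂ − sin φ₁ cos φ₂ cos Δλ )
  = atan2(-0.8741, +0.1772) = 281.46°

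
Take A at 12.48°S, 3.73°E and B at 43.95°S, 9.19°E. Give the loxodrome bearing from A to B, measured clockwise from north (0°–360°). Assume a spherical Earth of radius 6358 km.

Δψ = ln[tan(π/4+φ₂/2)/tan(π/4+φ₁/2)] = -0.6361
Δλ = +0.0953 rad (taken the short way round)
course = atan2(Δλ, Δψ) = 171.48°

171.5°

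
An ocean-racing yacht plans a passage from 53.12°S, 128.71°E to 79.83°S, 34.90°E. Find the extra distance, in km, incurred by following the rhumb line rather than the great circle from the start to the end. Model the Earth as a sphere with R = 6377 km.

Great circle: cos σ = sin φ₁ sin φ₂ + cos φ₁ cos φ₂ cos Δλ,  σ = 0.6757 rad → d_gc = 4308.8 km
Rhumb line: Δψ = -1.3210, q = Δφ/Δψ = 0.3529, d_rh = R√(Δφ²+q²Δλ²) = 4734.4 km
Excess = 4734.4 − 4308.8 = 425.6 ≈ 426 km

426 km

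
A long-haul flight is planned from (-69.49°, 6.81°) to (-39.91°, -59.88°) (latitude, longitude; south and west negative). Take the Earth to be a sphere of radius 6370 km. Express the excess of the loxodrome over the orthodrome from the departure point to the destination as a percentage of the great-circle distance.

4.1%

Great circle: σ = 0.7852 rad → d_gc = Rσ = 5001.6 km
Rhumb: Δφ = +0.5163, Δλ = -1.1640, Δψ = +0.9488, q = Δφ/Δψ = 0.5441 → d_rh = R√(Δφ²+q²Δλ²) = 5204.8 km
Excess = (5204.8 − 5001.6) / 5001.6 = 203.2 / 5001.6 = 4.06% ≈ 4.1%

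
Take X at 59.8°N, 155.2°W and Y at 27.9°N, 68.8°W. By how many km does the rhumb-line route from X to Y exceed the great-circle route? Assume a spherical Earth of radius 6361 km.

Great circle: cos σ = sin φ₁ sin φ₂ + cos φ₁ cos φ₂ cos Δλ,  σ = 1.1237 rad → d_gc = 7148.0 km
Rhumb line: Δψ = -0.8026, q = Δφ/Δψ = 0.6937, d_rh = R√(Δφ²+q²Δλ²) = 7538.0 km
Excess = 7538.0 − 7148.0 = 390.0 ≈ 390 km

390 km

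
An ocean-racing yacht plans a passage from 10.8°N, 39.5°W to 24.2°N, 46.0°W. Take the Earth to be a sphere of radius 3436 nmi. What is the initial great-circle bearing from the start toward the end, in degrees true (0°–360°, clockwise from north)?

θ = atan2( sin Δλ·cos φ₂ ,  cos φ₁ sin φ₂ − sin φ₁ cos φ₂ cos Δλ )
  = atan2(-0.1033, +0.2328) = 336.09°

336.1°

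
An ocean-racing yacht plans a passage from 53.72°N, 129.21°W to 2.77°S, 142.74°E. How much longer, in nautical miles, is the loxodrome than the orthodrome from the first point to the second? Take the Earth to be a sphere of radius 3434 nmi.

148 nmi

Great circle: cos σ = sin φ₁ sin φ₂ + cos φ₁ cos φ₂ cos Δλ,  σ = 1.5896 rad → d_gc = 5458.8 nmi
Rhumb line: Δψ = -1.1643, q = Δφ/Δψ = 0.8468, d_rh = R√(Δφ²+q²Δλ²) = 5606.7 nmi
Excess = 5606.7 − 5458.8 = 147.9 ≈ 148 nmi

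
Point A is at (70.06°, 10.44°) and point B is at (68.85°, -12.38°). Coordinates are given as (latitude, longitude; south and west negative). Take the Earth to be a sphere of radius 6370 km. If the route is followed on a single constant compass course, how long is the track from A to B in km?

Rhumb course C = atan2(Δλ, Δψ) with Δψ = ln[tan(π/4+φ₂/2)/tan(π/4+φ₁/2)] = -0.0602, Δλ = -0.3983 → C = 261.41°
d = R·|Δφ| / |cos C| = 6370·0.02112 / 0.14943 = 900 km

900 km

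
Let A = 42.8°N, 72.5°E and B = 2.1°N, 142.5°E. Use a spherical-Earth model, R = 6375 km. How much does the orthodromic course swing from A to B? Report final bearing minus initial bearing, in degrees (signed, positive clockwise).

At departure: θ₁ = atan2(sin Δλ cos φ₂, cos φ₁ sin φ₂ − sin φ₁ cos φ₂ cos Δλ) = 102.33°
At arrival: θ₂ = atan2(sin Δλ cos φ₁, −cos φ₂ sin φ₁ + sin φ₂ cos φ₁ cos Δλ) = 134.17°
Δθ = θ₂ − θ₁ = +31.8°

+31.8°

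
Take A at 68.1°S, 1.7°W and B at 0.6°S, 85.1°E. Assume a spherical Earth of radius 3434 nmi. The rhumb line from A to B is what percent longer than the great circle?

Great circle: σ = 1.5403 rad → d_gc = Rσ = 5289.2 nmi
Rhumb: Δφ = +1.1781, Δλ = +1.5149, Δψ = +1.6321, q = Δφ/Δψ = 0.7218 → d_rh = R√(Δφ²+q²Δλ²) = 5519.7 nmi
Excess = (5519.7 − 5289.2) / 5289.2 = 230.5 / 5289.2 = 4.36% ≈ 4.4%

4.4%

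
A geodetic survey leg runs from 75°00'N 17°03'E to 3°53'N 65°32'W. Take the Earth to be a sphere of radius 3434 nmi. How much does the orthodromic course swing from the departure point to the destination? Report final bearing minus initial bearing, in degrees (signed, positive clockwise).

At departure: θ₁ = atan2(sin Δλ cos φ₂, cos φ₁ sin φ₂ − sin φ₁ cos φ₂ cos Δλ) = 263.83°
At arrival: θ₂ = atan2(sin Δλ cos φ₁, −cos φ₂ sin φ₁ + sin φ₂ cos φ₁ cos Δλ) = 194.95°
Δθ = θ₂ − θ₁ = -68.9°

-68.9°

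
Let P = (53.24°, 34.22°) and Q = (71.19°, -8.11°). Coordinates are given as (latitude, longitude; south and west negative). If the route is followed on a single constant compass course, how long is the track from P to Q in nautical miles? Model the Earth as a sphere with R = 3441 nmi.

1572 nmi

Rhumb course C = atan2(Δλ, Δψ) with Δψ = ln[tan(π/4+φ₂/2)/tan(π/4+φ₁/2)] = +0.6961, Δλ = -0.7388 → C = 313.30°
d = R·|Δφ| / |cos C| = 3441·0.31329 / 0.68578 = 1572 nmi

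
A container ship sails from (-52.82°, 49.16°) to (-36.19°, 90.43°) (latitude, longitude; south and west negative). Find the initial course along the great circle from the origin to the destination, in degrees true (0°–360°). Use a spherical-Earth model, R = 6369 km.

76.6°

θ = atan2( sin Δλ·cos φ₂ ,  cos φ₁ sin φ₂ − sin φ₁ cos φ₂ cos Δλ )
  = atan2(+0.5323, +0.1265) = 76.64°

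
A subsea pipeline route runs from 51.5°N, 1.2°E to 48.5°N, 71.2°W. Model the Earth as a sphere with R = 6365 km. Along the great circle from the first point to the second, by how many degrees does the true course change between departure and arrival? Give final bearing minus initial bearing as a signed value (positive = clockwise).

-58.6°

At departure: θ₁ = atan2(sin Δλ cos φ₂, cos φ₁ sin φ₂ − sin φ₁ cos φ₂ cos Δλ) = 296.10°
At arrival: θ₂ = atan2(sin Δλ cos φ₁, −cos φ₂ sin φ₁ + sin φ₂ cos φ₁ cos Δλ) = 237.53°
Δθ = θ₂ − θ₁ = -58.6°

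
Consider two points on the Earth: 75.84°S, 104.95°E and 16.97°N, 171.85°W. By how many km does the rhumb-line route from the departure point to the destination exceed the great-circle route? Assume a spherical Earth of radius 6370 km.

428 km

Great circle: cos σ = sin φ₁ sin φ₂ + cos φ₁ cos φ₂ cos Δλ,  σ = 1.8290 rad → d_gc = 11650.4 km
Rhumb line: Δψ = +2.3865, q = Δφ/Δψ = 0.6788, d_rh = R√(Δφ²+q²Δλ²) = 12078.5 km
Excess = 12078.5 − 11650.4 = 428.1 ≈ 428 km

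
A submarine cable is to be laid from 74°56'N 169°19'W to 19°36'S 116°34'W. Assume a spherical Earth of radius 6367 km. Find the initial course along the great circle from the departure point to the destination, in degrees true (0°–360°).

θ = atan2( sin Δλ·cos φ₂ ,  cos φ₁ sin φ₂ − sin φ₁ cos φ₂ cos Δλ )
  = atan2(+0.7499, -0.6378) = 130.38°

130.4°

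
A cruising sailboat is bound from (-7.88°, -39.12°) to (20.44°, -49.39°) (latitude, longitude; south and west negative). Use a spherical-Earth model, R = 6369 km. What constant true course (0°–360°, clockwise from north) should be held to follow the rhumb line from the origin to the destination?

340.4°

Δψ = ln[tan(π/4+φ₂/2)/tan(π/4+φ₁/2)] = +0.5025
Δλ = -0.1792 rad (taken the short way round)
course = atan2(Δλ, Δψ) = 340.37°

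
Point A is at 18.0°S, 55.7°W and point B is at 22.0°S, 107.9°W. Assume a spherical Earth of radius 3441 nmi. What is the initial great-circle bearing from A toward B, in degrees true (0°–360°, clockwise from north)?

N = sin Δλ·cos φ₂ = -0.7326;  D = cos φ₁ sin φ₂ − sin φ₁ cos φ₂ cos Δλ = -0.1807
initial course = atan2(N, D) = 256.15°

256.1°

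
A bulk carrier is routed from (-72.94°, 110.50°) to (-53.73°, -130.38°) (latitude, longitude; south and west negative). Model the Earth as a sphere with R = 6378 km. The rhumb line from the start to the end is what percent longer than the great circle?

17.1%

Great circle: σ = 0.8144 rad → d_gc = Rσ = 5194.3 km
Rhumb: Δφ = +0.3353, Δλ = +2.0790, Δψ = +0.7810, q = Δφ/Δψ = 0.4293 → d_rh = R√(Δφ²+q²Δλ²) = 6080.7 km
Excess = (6080.7 − 5194.3) / 5194.3 = 886.4 / 5194.3 = 17.06% ≈ 17.1%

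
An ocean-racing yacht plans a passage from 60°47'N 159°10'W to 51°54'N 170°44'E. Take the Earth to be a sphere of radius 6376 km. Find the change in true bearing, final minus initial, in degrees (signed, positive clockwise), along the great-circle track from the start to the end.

-25.3°

At departure: θ₁ = atan2(sin Δλ cos φ₂, cos φ₁ sin φ₂ − sin φ₁ cos φ₂ cos Δλ) = 255.19°
At arrival: θ₂ = atan2(sin Δλ cos φ₁, −cos φ₂ sin φ₁ + sin φ₂ cos φ₁ cos Δλ) = 229.89°
Δθ = θ₂ − θ₁ = -25.3°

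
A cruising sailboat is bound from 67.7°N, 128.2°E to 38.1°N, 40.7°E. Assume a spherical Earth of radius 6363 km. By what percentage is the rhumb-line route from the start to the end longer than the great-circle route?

7.1%

Great circle: σ = 0.9473 rad → d_gc = Rσ = 6027.4 km
Rhumb: Δφ = -0.5166, Δλ = -1.5272, Δψ = -0.9038, q = Δφ/Δψ = 0.5716 → d_rh = R√(Δφ²+q²Δλ²) = 6454.1 km
Excess = (6454.1 − 6027.4) / 6027.4 = 426.7 / 6027.4 = 7.08% ≈ 7.1%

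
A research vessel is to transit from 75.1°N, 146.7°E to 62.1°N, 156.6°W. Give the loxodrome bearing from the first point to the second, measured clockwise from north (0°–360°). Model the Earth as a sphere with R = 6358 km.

Meridional parts: M(φ₁)=+2.0344, M(φ₂)=+1.3927 → ΔM = -0.6416;  Δλ = +0.9896 rad
tan C = Δλ / ΔM = -1.5423 → C = 122.96°

123.0°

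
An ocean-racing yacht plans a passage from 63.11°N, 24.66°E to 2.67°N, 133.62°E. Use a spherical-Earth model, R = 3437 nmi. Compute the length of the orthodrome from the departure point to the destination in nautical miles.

cos σ = sin φ₁ sin φ₂ + cos φ₁ cos φ₂ cos Δλ
      = sin(63.11°)sin(2.67°) + cos(63.11°)cos(2.67°)cos(108.96°) = -0.1052
σ = 96.041° → d = Rσ = 3437·1.67623 = 5761 nmi

5761 nmi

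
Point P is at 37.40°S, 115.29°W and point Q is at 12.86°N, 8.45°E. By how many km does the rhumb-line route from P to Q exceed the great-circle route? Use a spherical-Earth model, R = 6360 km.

Great circle: cos σ = sin φ₁ sin φ₂ + cos φ₁ cos φ₂ cos Δλ,  σ = 2.1717 rad → d_gc = 13811.7 km
Rhumb line: Δψ = +0.9311, q = Δφ/Δψ = 0.9421, d_rh = R√(Δφ²+q²Δλ²) = 14091.7 km
Excess = 14091.7 − 13811.7 = 280.0 ≈ 280 km

280 km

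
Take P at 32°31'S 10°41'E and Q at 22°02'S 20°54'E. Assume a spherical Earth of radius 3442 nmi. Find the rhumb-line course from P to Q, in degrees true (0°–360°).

40.8°

Δψ = ln[tan(π/4+φ₂/2)/tan(π/4+φ₁/2)] = +0.2063
Δλ = +0.1783 rad (taken the short way round)
course = atan2(Δλ, Δψ) = 40.84°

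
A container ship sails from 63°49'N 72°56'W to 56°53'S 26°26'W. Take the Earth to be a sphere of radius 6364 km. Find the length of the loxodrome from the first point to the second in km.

14011 km

Δψ = ln[tan(π/4+φ₂/2)/tan(π/4+φ₁/2)] = -2.6716;  Δφ = -2.1066 rad,  Δλ = +0.8116 rad
q = Δφ/Δψ = 0.7885
d = R·√(Δφ² + q²Δλ²) = 6364·2.20167 = 14011 km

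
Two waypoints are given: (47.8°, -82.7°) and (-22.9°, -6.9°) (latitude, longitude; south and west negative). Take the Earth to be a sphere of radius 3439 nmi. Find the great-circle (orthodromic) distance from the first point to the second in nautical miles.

cos σ = sin φ₁ sin φ₂ + cos φ₁ cos φ₂ cos Δλ
      = sin(47.80°)sin(-22.90°) + cos(47.80°)cos(-22.90°)cos(75.80°) = -0.1365
σ = 97.844° → d = Rσ = 3439·1.70770 = 5873 nmi

5873 nmi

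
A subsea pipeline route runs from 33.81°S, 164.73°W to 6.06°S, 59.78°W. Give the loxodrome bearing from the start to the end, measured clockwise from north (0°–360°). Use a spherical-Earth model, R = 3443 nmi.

Δψ = ln[tan(π/4+φ₂/2)/tan(π/4+φ₁/2)] = +0.5217
Δλ = +1.8317 rad (taken the short way round)
course = atan2(Δλ, Δψ) = 74.10°

74.1°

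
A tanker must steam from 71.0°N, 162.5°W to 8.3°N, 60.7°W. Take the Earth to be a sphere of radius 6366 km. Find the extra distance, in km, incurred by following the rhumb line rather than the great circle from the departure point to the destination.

713 km

Great circle: cos σ = sin φ₁ sin φ₂ + cos φ₁ cos φ₂ cos Δλ,  σ = 1.5001 rad → d_gc = 9549.8 km
Rhumb line: Δψ = -1.6423, q = Δφ/Δψ = 0.6663, d_rh = R√(Δφ²+q²Δλ²) = 10263.1 km
Excess = 10263.1 − 9549.8 = 713.3 ≈ 713 km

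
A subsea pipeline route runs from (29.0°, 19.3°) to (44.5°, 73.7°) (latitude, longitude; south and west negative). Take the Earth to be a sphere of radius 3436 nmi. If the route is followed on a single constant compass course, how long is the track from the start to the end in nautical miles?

2758 nmi

Δψ = ln[tan(π/4+φ₂/2)/tan(π/4+φ₁/2)] = +0.3398;  Δφ = +0.2705 rad,  Δλ = +0.9495 rad
q = Δφ/Δψ = 0.7961
d = R·√(Δφ² + q²Δλ²) = 3436·0.80278 = 2758 nmi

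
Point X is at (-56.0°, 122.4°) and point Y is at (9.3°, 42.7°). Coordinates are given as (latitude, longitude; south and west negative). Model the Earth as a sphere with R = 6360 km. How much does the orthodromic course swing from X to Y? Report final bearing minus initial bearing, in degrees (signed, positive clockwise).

+42.9°

At departure: θ₁ = atan2(sin Δλ cos φ₂, cos φ₁ sin φ₂ − sin φ₁ cos φ₂ cos Δλ) = 283.70°
At arrival: θ₂ = atan2(sin Δλ cos φ₁, −cos φ₂ sin φ₁ + sin φ₂ cos φ₁ cos Δλ) = 326.60°
Δθ = θ₂ − θ₁ = +42.9°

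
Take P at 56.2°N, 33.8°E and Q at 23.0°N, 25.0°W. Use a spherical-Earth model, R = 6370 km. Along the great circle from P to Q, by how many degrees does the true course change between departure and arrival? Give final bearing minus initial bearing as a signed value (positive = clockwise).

-41.1°

Initial bearing θ₁ = atan2(sin Δλ cos φ₂, cos φ₁ sin φ₂ − sin φ₁ cos φ₂ cos Δλ) = 257.20°
Final bearing θ₂ = (initial bearing from the destination back to the start) + 180° = 216.11°
Δθ = θ₂ − θ₁ = -41.1°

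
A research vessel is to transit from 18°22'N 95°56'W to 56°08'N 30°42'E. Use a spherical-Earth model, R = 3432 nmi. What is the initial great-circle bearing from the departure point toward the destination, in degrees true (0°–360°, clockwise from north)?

26.6°

θ = atan2( sin Δλ·cos φ₂ ,  cos φ₁ sin φ₂ − sin φ₁ cos φ₂ cos Δλ )
  = atan2(+0.4472, +0.8928) = 26.61°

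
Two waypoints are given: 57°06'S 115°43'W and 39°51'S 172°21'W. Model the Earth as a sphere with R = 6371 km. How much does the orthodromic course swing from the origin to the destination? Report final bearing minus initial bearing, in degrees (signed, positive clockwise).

At departure: θ₁ = atan2(sin Δλ cos φ₂, cos φ₁ sin φ₂ − sin φ₁ cos φ₂ cos Δλ) = 270.58°
At arrival: θ₂ = atan2(sin Δλ cos φ₁, −cos φ₂ sin φ₁ + sin φ₂ cos φ₁ cos Δλ) = 314.97°
Δθ = θ₂ − θ₁ = +44.4°

+44.4°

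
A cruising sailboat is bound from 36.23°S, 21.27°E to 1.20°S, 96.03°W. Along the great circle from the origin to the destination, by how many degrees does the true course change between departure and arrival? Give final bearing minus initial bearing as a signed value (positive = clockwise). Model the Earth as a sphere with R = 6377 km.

+57.8°

Initial bearing θ₁ = atan2(sin Δλ cos φ₂, cos φ₁ sin φ₂ − sin φ₁ cos φ₂ cos Δλ) = 252.04°
Final bearing θ₂ = (initial bearing from the destination back to the start) + 180° = 309.87°
Δθ = θ₂ − θ₁ = +57.8°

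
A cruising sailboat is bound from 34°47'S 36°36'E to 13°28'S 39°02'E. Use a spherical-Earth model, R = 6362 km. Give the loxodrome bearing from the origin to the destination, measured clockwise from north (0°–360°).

5.9°

Δψ = ln[tan(π/4+φ₂/2)/tan(π/4+φ₁/2)] = +0.4110
Δλ = +0.0425 rad (taken the short way round)
course = atan2(Δλ, Δψ) = 5.90°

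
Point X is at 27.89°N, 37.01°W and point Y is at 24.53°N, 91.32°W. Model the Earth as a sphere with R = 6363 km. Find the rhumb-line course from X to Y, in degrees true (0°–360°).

Δψ = ln[tan(π/4+φ₂/2)/tan(π/4+φ₁/2)] = -0.0654
Δλ = -0.9479 rad (taken the short way round)
course = atan2(Δλ, Δψ) = 266.05°

266.1°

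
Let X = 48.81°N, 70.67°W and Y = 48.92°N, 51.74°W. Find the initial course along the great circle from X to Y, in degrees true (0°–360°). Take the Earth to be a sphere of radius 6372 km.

θ = atan2( sin Δλ·cos φ₂ ,  cos φ₁ sin φ₂ − sin φ₁ cos φ₂ cos Δλ )
  = atan2(+0.2132, +0.0287) = 82.34°

82.3°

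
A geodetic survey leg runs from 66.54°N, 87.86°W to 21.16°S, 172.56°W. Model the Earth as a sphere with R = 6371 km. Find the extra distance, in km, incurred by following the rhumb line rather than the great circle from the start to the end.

310 km

Great circle: cos σ = sin φ₁ sin φ₂ + cos φ₁ cos φ₂ cos Δλ,  σ = 1.8722 rad → d_gc = 11927.7 km
Rhumb line: Δψ = -1.9500, q = Δφ/Δψ = 0.7850, d_rh = R√(Δφ²+q²Δλ²) = 12237.4 km
Excess = 12237.4 − 11927.7 = 309.7 ≈ 310 km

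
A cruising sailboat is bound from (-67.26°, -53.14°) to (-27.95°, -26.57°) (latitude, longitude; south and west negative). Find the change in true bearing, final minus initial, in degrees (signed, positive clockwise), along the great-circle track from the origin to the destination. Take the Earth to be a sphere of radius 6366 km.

At departure: θ₁ = atan2(sin Δλ cos φ₂, cos φ₁ sin φ₂ − sin φ₁ cos φ₂ cos Δλ) = 35.82°
At arrival: θ₂ = atan2(sin Δλ cos φ₁, −cos φ₂ sin φ₁ + sin φ₂ cos φ₁ cos Δλ) = 14.84°
Δθ = θ₂ − θ₁ = -21.0°

-21.0°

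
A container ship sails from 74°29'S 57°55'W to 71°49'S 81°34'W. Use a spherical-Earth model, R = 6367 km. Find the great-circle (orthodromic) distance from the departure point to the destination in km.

Haversine: a = sin²(Δφ/2)+cos φ₁ cos φ₂ sin²(Δλ/2) = 0.00405;  σ = 2·atan2(√a,√(1−a))
σ = 7.295° → d = Rσ = 6367·0.12732 = 811 km

811 km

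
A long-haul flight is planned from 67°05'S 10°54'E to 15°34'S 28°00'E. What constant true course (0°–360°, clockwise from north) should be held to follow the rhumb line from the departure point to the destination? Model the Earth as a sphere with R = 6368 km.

12.7°

Δψ = ln[tan(π/4+φ₂/2)/tan(π/4+φ₁/2)] = +1.3210
Δλ = +0.2985 rad (taken the short way round)
course = atan2(Δλ, Δψ) = 12.73°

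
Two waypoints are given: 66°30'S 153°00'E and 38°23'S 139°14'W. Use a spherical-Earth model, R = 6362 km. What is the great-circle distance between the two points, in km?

5169 km

cos σ = sin φ₁ sin φ₂ + cos φ₁ cos φ₂ cos Δλ
      = sin(-66.50°)sin(-38.38°) + cos(-66.50°)cos(-38.38°)cos(67.77°) = 0.6877
σ = 46.552° → d = Rσ = 6362·0.81249 = 5169 km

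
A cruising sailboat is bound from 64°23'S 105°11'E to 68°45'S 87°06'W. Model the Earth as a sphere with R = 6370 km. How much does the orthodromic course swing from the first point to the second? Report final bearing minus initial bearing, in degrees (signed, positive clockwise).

At departure: θ₁ = atan2(sin Δλ cos φ₂, cos φ₁ sin φ₂ − sin φ₁ cos φ₂ cos Δλ) = 173.91°
At arrival: θ₂ = atan2(sin Δλ cos φ₁, −cos φ₂ sin φ₁ + sin φ₂ cos φ₁ cos Δλ) = 7.27°
Δθ = θ₂ − θ₁ = -166.6°

-166.6°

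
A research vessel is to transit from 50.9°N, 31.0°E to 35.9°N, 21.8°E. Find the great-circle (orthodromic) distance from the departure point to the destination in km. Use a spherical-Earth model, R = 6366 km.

Haversine: a = sin²(Δφ/2)+cos φ₁ cos φ₂ sin²(Δλ/2) = 0.02032;  σ = 2·atan2(√a,√(1−a))
σ = 16.392° → d = Rσ = 6366·0.28609 = 1821 km

1821 km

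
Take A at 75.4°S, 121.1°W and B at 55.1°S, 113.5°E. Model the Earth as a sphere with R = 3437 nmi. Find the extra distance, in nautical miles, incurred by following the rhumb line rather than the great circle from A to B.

524 nmi

Great circle: cos σ = sin φ₁ sin φ₂ + cos φ₁ cos φ₂ cos Δλ,  σ = 0.7811 rad → d_gc = 2684.7 nmi
Rhumb line: Δψ = +0.8976, q = Δφ/Δψ = 0.3947, d_rh = R√(Δφ²+q²Δλ²) = 3209.1 nmi
Excess = 3209.1 − 2684.7 = 524.4 ≈ 524 nmi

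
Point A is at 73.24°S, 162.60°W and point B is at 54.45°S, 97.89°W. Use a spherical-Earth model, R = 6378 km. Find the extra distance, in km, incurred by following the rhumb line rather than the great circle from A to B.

158 km

Great circle: cos σ = sin φ₁ sin φ₂ + cos φ₁ cos φ₂ cos Δλ,  σ = 0.5535 rad → d_gc = 3530.5 km
Rhumb line: Δψ = +0.7776, q = Δφ/Δψ = 0.4217, d_rh = R√(Δφ²+q²Δλ²) = 3688.4 km
Excess = 3688.4 − 3530.5 = 157.9 ≈ 158 km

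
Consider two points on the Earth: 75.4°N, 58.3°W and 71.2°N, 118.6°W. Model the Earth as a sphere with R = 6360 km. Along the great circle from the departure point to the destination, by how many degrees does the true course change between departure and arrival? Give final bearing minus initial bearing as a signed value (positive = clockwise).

Initial bearing θ₁ = atan2(sin Δλ cos φ₂, cos φ₁ sin φ₂ − sin φ₁ cos φ₂ cos Δλ) = 286.72°
Final bearing θ₂ = (initial bearing from the destination back to the start) + 180° = 228.51°
Δθ = θ₂ − θ₁ = -58.2°

-58.2°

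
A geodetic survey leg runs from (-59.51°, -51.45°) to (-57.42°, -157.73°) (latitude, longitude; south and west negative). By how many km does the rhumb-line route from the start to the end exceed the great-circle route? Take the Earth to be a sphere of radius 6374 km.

680 km

Great circle: cos σ = sin φ₁ sin φ₂ + cos φ₁ cos φ₂ cos Δλ,  σ = 0.8638 rad → d_gc = 5506.1 km
Rhumb line: Δψ = +0.0698, q = Δφ/Δψ = 0.5228, d_rh = R√(Δφ²+q²Δλ²) = 6186.1 km
Excess = 6186.1 − 5506.1 = 680.0 ≈ 680 km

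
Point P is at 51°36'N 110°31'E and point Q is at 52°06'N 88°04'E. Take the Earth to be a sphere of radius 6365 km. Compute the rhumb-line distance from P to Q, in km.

Δψ = ln[tan(π/4+φ₂/2)/tan(π/4+φ₁/2)] = +0.0141;  Δφ = +0.0087 rad,  Δλ = -0.3918 rad
q = Δφ/Δψ = 0.6177
d = R·√(Δφ² + q²Δλ²) = 6365·0.24219 = 1542 km

1542 km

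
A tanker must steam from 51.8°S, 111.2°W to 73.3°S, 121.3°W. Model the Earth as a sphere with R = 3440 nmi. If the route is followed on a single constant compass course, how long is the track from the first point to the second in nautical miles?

1318 nmi

Δψ = ln[tan(π/4+φ₂/2)/tan(π/4+φ₁/2)] = -0.8583;  Δφ = -0.3752 rad,  Δλ = -0.1763 rad
q = Δφ/Δψ = 0.4372
d = R·√(Δφ² + q²Δλ²) = 3440·0.38308 = 1318 nmi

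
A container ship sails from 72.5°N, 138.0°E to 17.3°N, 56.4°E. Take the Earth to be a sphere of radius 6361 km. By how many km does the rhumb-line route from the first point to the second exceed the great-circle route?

404 km

Great circle: cos σ = sin φ₁ sin φ₂ + cos φ₁ cos φ₂ cos Δλ,  σ = 1.2392 rad → d_gc = 7882.6 km
Rhumb line: Δψ = -1.5647, q = Δφ/Δψ = 0.6157, d_rh = R√(Δφ²+q²Δλ²) = 8286.7 km
Excess = 8286.7 − 7882.6 = 404.1 ≈ 404 km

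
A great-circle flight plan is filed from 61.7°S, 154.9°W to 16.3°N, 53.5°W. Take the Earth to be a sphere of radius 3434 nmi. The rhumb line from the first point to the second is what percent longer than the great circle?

3.7%

Great circle: σ = 1.9146 rad → d_gc = Rσ = 6574.7 nmi
Rhumb: Δφ = +1.3614, Δλ = +1.7698, Δψ = +1.6663, q = Δφ/Δψ = 0.8170 → d_rh = R√(Δφ²+q²Δλ²) = 6819.7 nmi
Excess = (6819.7 − 6574.7) / 6574.7 = 245.0 / 6574.7 = 3.73% ≈ 3.7%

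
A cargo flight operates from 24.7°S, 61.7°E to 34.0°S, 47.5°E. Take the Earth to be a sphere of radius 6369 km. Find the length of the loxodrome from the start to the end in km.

Δψ = ln[tan(π/4+φ₂/2)/tan(π/4+φ₁/2)] = -0.1866;  Δφ = -0.1623 rad,  Δλ = -0.2478 rad
q = Δφ/Δψ = 0.8701
d = R·√(Δφ² + q²Δλ²) = 6369·0.26990 = 1719 km

1719 km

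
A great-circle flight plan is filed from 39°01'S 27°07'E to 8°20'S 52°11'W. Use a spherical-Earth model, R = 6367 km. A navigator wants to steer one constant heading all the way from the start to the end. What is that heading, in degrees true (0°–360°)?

Meridional parts: M(φ₁)=-0.7407, M(φ₂)=-0.1460 → ΔM = +0.5947;  Δλ = -1.3840 rad
tan C = Δλ / ΔM = -2.3273 → C = 293.25°

293.3°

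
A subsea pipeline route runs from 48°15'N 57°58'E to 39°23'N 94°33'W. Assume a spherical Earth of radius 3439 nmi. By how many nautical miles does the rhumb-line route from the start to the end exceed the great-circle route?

1264 nmi

Great circle: cos σ = sin φ₁ sin φ₂ + cos φ₁ cos φ₂ cos Δλ,  σ = 1.5540 rad → d_gc = 5344.2 nmi
Rhumb line: Δψ = -0.2151, q = Δφ/Δψ = 0.7195, d_rh = R√(Δφ²+q²Δλ²) = 6608.1 nmi
Excess = 6608.1 − 5344.2 = 1263.9 ≈ 1264 nmi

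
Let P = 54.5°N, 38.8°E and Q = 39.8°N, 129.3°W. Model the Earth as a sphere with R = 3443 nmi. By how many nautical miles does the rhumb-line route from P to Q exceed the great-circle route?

Great circle: cos σ = sin φ₁ sin φ₂ + cos φ₁ cos φ₂ cos Δλ,  σ = 1.4861 rad → d_gc = 5116.7 nmi
Rhumb line: Δψ = -0.3808, q = Δφ/Δψ = 0.6738, d_rh = R√(Δφ²+q²Δλ²) = 6863.7 nmi
Excess = 6863.7 − 5116.7 = 1747.0 ≈ 1747 nmi

1747 nmi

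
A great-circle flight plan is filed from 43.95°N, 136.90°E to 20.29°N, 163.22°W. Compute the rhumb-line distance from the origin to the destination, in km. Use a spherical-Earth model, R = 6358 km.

Δψ = ln[tan(π/4+φ₂/2)/tan(π/4+φ₁/2)] = -0.4939;  Δφ = -0.4129 rad,  Δλ = +1.0451 rad
q = Δφ/Δψ = 0.8361
d = R·√(Δφ² + q²Δλ²) = 6358·0.96643 = 6145 km

6145 km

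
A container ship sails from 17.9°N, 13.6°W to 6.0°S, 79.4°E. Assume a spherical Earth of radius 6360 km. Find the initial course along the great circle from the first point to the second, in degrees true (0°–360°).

94.8°

N = sin Δλ·cos φ₂ = +0.9932;  D = cos φ₁ sin φ₂ − sin φ₁ cos φ₂ cos Δλ = -0.0835
initial course = atan2(N, D) = 94.80°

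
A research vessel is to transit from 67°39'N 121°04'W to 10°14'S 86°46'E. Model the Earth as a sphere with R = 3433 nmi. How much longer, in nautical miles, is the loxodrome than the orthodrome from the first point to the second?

1142 nmi

Great circle: cos σ = sin φ₁ sin φ₂ + cos φ₁ cos φ₂ cos Δλ,  σ = 2.0889 rad → d_gc = 7171.2 nmi
Rhumb line: Δψ = -1.8013, q = Δφ/Δψ = 0.7546, d_rh = R√(Δφ²+q²Δλ²) = 8313.5 nmi
Excess = 8313.5 − 7171.2 = 1142.3 ≈ 1142 nmi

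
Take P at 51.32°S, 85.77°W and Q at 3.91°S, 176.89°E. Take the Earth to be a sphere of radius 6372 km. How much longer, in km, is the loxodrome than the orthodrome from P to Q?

Great circle: cos σ = sin φ₁ sin φ₂ + cos φ₁ cos φ₂ cos Δλ,  σ = 1.5972 rad → d_gc = 10177.5 km
Rhumb line: Δψ = +0.9787, q = Δφ/Δψ = 0.8454, d_rh = R√(Δφ²+q²Δλ²) = 10562.4 km
Excess = 10562.4 − 10177.5 = 384.9 ≈ 385 km

385 km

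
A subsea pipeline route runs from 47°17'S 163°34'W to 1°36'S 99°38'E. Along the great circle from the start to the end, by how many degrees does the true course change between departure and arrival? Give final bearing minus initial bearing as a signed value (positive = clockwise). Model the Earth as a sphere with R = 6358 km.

At departure: θ₁ = atan2(sin Δλ cos φ₂, cos φ₁ sin φ₂ − sin φ₁ cos φ₂ cos Δλ) = 263.91°
At arrival: θ₂ = atan2(sin Δλ cos φ₁, −cos φ₂ sin φ₁ + sin φ₂ cos φ₁ cos Δλ) = 317.56°
Δθ = θ₂ − θ₁ = +53.7°

+53.7°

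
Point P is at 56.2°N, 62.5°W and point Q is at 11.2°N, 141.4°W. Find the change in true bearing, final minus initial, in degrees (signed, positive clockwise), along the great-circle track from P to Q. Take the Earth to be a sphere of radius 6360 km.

Initial bearing θ₁ = atan2(sin Δλ cos φ₂, cos φ₁ sin φ₂ − sin φ₁ cos φ₂ cos Δλ) = 267.09°
Final bearing θ₂ = (initial bearing from the destination back to the start) + 180° = 214.50°
Δθ = θ₂ − θ₁ = -52.6°

-52.6°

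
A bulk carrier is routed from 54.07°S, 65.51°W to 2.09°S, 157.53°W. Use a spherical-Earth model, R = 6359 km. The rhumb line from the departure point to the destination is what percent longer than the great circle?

3.4%

Great circle: σ = 1.5619 rad → d_gc = Rσ = 9932.3 km
Rhumb: Δφ = +0.9072, Δλ = -1.6061, Δψ = +1.0898, q = Δφ/Δψ = 0.8325 → d_rh = R√(Δφ²+q²Δλ²) = 10274.6 km
Excess = (10274.6 − 9932.3) / 9932.3 = 342.3 / 9932.3 = 3.446% ≈ 3.4%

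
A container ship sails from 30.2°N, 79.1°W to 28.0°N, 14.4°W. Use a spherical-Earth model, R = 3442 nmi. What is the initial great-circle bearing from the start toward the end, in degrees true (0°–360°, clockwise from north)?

N = sin Δλ·cos φ₂ = +0.7983;  D = cos φ₁ sin φ₂ − sin φ₁ cos φ₂ cos Δλ = +0.2159
initial course = atan2(N, D) = 74.86°

74.9°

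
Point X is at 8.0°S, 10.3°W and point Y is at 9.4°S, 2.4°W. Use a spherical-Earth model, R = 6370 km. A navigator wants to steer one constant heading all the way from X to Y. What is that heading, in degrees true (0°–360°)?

Meridional parts: M(φ₁)=-0.1401, M(φ₂)=-0.1648 → ΔM = -0.0247;  Δλ = +0.1379 rad
tan C = Δλ / ΔM = -5.5778 → C = 100.16°

100.2°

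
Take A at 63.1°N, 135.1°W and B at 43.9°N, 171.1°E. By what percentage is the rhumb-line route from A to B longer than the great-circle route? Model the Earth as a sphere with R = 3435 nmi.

Great circle: σ = 0.6251 rad → d_gc = Rσ = 2147.2 nmi
Rhumb: Δφ = -0.3351, Δλ = -0.9390, Δψ = -0.5762, q = Δφ/Δψ = 0.5816 → d_rh = R√(Δφ²+q²Δλ²) = 2200.9 nmi
Excess = (2200.9 − 2147.2) / 2147.2 = 53.7 / 2147.2 = 2.50% ≈ 2.5%

2.5%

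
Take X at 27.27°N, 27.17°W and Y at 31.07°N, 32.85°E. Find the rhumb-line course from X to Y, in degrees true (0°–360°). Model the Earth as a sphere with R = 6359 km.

Δψ = ln[tan(π/4+φ₂/2)/tan(π/4+φ₁/2)] = +0.0760
Δλ = +1.0475 rad (taken the short way round)
course = atan2(Δλ, Δψ) = 85.85°

85.9°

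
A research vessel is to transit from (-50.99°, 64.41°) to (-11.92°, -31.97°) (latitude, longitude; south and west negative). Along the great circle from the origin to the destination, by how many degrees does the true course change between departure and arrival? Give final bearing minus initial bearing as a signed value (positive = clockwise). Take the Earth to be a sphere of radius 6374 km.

Initial bearing θ₁ = atan2(sin Δλ cos φ₂, cos φ₁ sin φ₂ − sin φ₁ cos φ₂ cos Δλ) = 257.56°
Final bearing θ₂ = (initial bearing from the destination back to the start) + 180° = 321.08°
Δθ = θ₂ − θ₁ = +63.5°

+63.5°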